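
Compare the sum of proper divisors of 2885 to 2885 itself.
deficient

Proper divisors of 2885: sum = 1 + 5 + 577 = 583
Since 583 < 2885, 2885 is deficient.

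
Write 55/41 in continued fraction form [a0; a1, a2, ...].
[1; 2, 1, 13]

Euclidean algorithm steps:
55 = 1 × 41 + 14
41 = 2 × 14 + 13
14 = 1 × 13 + 1
13 = 13 × 1 + 0
Continued fraction: [1; 2, 1, 13]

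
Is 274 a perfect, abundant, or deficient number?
deficient

Proper divisors of 274: sum = 1 + 2 + 137 = 140
Since 140 < 274, 274 is deficient.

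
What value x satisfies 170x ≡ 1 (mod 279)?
215

gcd(170, 279) = 1, so the inverse exists.
Extended Euclidean algorithm on (279, 170):
279 = 1 × 170 + 109  ⟹  109 = (1)·279 + (-1)·170
170 = 1 × 109 + 61  ⟹  61 = (-1)·279 + (2)·170
109 = 1 × 61 + 48  ⟹  48 = (2)·279 + (-3)·170
61 = 1 × 48 + 13  ⟹  13 = (-3)·279 + (5)·170
48 = 3 × 13 + 9  ⟹  9 = (11)·279 + (-18)·170
13 = 1 × 9 + 4  ⟹  4 = (-14)·279 + (23)·170
9 = 2 × 4 + 1  ⟹  1 = (39)·279 + (-64)·170
So (-64)·170 ≡ 1 (mod 279), i.e. 170^(-1) ≡ -64 ≡ 215 (mod 279).
Check: 170 × 215 = 36550 ≡ 1 (mod 279)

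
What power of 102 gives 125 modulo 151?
54

Baby-step giant-step with step n = ⌈√151⌉ = 13.
Baby steps 102^j mod 151 (j:value) for j=0..12: 0:1, 1:102, 2:136, 3:131, 4:74, 5:149, 6:98, 7:30, 8:40, 9:3, 10:4, 11:106, 12:91.
Giant-step multiplier: 102^(-13) ≡ 102^(150-13) = 102^137 ≡ 134 (mod 151).
Giant steps γ_i = 125·134^i mod 151: γ_0=125, γ_1=140, γ_2=36, γ_3=143, γ_4=136 (in table at j=2).
x = i·n + j = 4·13 + 2 = 54.
Check: 102^54 ≡ 125 (mod 151).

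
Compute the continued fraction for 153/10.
[15; 3, 3]

Euclidean algorithm steps:
153 = 15 × 10 + 3
10 = 3 × 3 + 1
3 = 3 × 1 + 0
Continued fraction: [15; 3, 3]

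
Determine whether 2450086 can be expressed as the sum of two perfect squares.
Not possible

Factorization: 2450086 = 2 × 107^3
By Fermat: n is sum of two squares iff every prime p ≡ 3 (mod 4) appears to even power.
Prime(s) ≡ 3 (mod 4) with odd exponent: [(107, 3)]
Therefore 2450086 cannot be expressed as a² + b².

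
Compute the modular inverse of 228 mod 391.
379

gcd(228, 391) = 1, so the inverse exists.
Extended Euclidean algorithm on (391, 228):
391 = 1 × 228 + 163  ⟹  163 = (1)·391 + (-1)·228
228 = 1 × 163 + 65  ⟹  65 = (-1)·391 + (2)·228
163 = 2 × 65 + 33  ⟹  33 = (3)·391 + (-5)·228
65 = 1 × 33 + 32  ⟹  32 = (-4)·391 + (7)·228
33 = 1 × 32 + 1  ⟹  1 = (7)·391 + (-12)·228
So (-12)·228 ≡ 1 (mod 391), i.e. 228^(-1) ≡ -12 ≡ 379 (mod 391).
Check: 228 × 379 = 86412 ≡ 1 (mod 391)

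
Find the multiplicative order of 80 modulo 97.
96

97 is prime, so ord(80) divides φ(97) = 96.
Divisors of 96: 1, 2, 3, 4, 6, 8, 12, 16, 24, 32, 48, 96.
Repeated squaring: 80^1 ≡ 80, 80^2 ≡ 95, 80^4 ≡ 4, 80^8 ≡ 16, 80^16 ≡ 62, 80^32 ≡ 61, 80^64 ≡ 35 (mod 97).
Test 80^d mod 97 for each divisor d in increasing order:
80^1 ≡ 80
80^2 ≡ 95
80^3 = 80^2·80^1 ≡ 34
80^4 ≡ 4
80^6 = 80^4·80^2 ≡ 89
80^8 ≡ 16
80^12 = 80^8·80^4 ≡ 64
80^16 ≡ 62
80^24 = 80^16·80^8 ≡ 22
80^32 ≡ 61
80^48 = 80^32·80^16 ≡ 96
80^96 = 80^64·80^32 ≡ 1  ← first divisor giving 1
The order is 96.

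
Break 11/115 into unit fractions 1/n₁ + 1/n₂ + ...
1/11 + 1/211 + 1/266915

Greedy algorithm:
11/115: ceiling(115/11) = 11, use 1/11
6/1265: ceiling(1265/6) = 211, use 1/211
1/266915: ceiling(266915/1) = 266915, use 1/266915
Result: 11/115 = 1/11 + 1/211 + 1/266915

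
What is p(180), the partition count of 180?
684957390936

p(n) counts ways to write n as a sum of positive integers (order ignored).
Euler's pentagonal recurrence: p(k) = p(k-1) + p(k-2) - p(k-5) - p(k-7) + p(k-12) + p(k-15) - ... (offsets j(3j∓1)/2, signs ++--, p(0)=1, p(<0)=0).
DP table for k = 0..179: p(0)=1, p(1)=1, p(2)=2, p(3)=3, p(4)=5, p(5)=7, p(6)=11, p(7)=15, p(8)=22, p(9)=30, p(10)=42, p(11)=56, p(12)=77, p(13)=101, p(14)=135, p(15)=176, p(16)=231, p(17)=297, p(18)=385, p(19)=490, p(20)=627, p(21)=792, p(22)=1002, p(23)=1255, p(24)=1575, p(25)=1958, p(26)=2436, p(27)=3010, p(28)=3718, p(29)=4565, p(30)=5604, p(31)=6842, p(32)=8349, p(33)=10143, p(34)=12310, p(35)=14883, p(36)=17977, p(37)=21637, p(38)=26015, p(39)=31185, p(40)=37338, p(41)=44583, p(42)=53174, p(43)=63261, p(44)=75175, p(45)=89134, p(46)=105558, p(47)=124754, p(48)=147273, p(49)=173525, p(50)=204226, p(51)=239943, p(52)=281589, p(53)=329931, p(54)=386155, p(55)=451276, p(56)=526823, p(57)=614154, p(58)=715220, p(59)=831820, p(60)=966467, p(61)=1121505, p(62)=1300156, p(63)=1505499, p(64)=1741630, p(65)=2012558, p(66)=2323520, p(67)=2679689, p(68)=3087735, p(69)=3554345, p(70)=4087968, p(71)=4697205, p(72)=5392783, p(73)=6185689, p(74)=7089500, p(75)=8118264, p(76)=9289091, p(77)=10619863, p(78)=12132164, p(79)=13848650, p(80)=15796476, p(81)=18004327, p(82)=20506255, p(83)=23338469, p(84)=26543660, p(85)=30167357, p(86)=34262962, p(87)=38887673, p(88)=44108109, p(89)=49995925, p(90)=56634173, p(91)=64112359, p(92)=72533807, p(93)=82010177, p(94)=92669720, p(95)=104651419, p(96)=118114304, p(97)=133230930, p(98)=150198136, p(99)=169229875, p(100)=190569292, p(101)=214481126, p(102)=241265379, p(103)=271248950, p(104)=304801365, p(105)=342325709, p(106)=384276336, p(107)=431149389, p(108)=483502844, p(109)=541946240, p(110)=607163746, p(111)=679903203, p(112)=761002156, p(113)=851376628, p(114)=952050665, p(115)=1064144451, p(116)=1188908248, p(117)=1327710076, p(118)=1482074143, p(119)=1653668665, p(120)=1844349560, p(121)=2056148051, p(122)=2291320912, p(123)=2552338241, p(124)=2841940500, p(125)=3163127352, p(126)=3519222692, p(127)=3913864295, p(128)=4351078600, p(129)=4835271870, p(130)=5371315400, p(131)=5964539504, p(132)=6620830889, p(133)=7346629512, p(134)=8149040695, p(135)=9035836076, p(136)=10015581680, p(137)=11097645016, p(138)=12292341831, p(139)=13610949895, p(140)=15065878135, p(141)=16670689208, p(142)=18440293320, p(143)=20390982757, p(144)=22540654445, p(145)=24908858009, p(146)=27517052599, p(147)=30388671978, p(148)=33549419497, p(149)=37027355200, p(150)=40853235313, p(151)=45060624582, p(152)=49686288421, p(153)=54770336324, p(154)=60356673280, p(155)=66493182097, p(156)=73232243759, p(157)=80630964769, p(158)=88751778802, p(159)=97662728555, p(160)=107438159466, p(161)=118159068427, p(162)=129913904637, p(163)=142798995930, p(164)=156919475295, p(165)=172389800255, p(166)=189334822579, p(167)=207890420102, p(168)=228204732751, p(169)=250438925115, p(170)=274768617130, p(171)=301384802048, p(172)=330495499613, p(173)=362326859895, p(174)=397125074750, p(175)=435157697830, p(176)=476715857290, p(177)=522115831195, p(178)=571701605655, p(179)=625846753120.
Final step: p(180) = p(179) + p(178) - p(175) - p(173) + p(168) + p(165) - p(158) - p(154) + p(145) + p(140) - p(129) - p(123) + p(110) + p(103) - p(88) - p(80) + p(63) + p(54) - p(35) - p(25) + p(4)
= 625846753120 + 571701605655 - 435157697830 - 362326859895 + 228204732751 + 172389800255 - 88751778802 - 60356673280 + 24908858009 + 15065878135 - 4835271870 - 2552338241 + 607163746 + 271248950 - 44108109 - 15796476 + 1505499 + 386155 - 14883 - 1958 + 5
= 684957390936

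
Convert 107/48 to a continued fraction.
[2; 4, 2, 1, 3]

Euclidean algorithm steps:
107 = 2 × 48 + 11
48 = 4 × 11 + 4
11 = 2 × 4 + 3
4 = 1 × 3 + 1
3 = 3 × 1 + 0
Continued fraction: [2; 4, 2, 1, 3]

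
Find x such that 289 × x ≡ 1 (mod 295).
49

gcd(289, 295) = 1, so the inverse exists.
Extended Euclidean algorithm on (295, 289):
295 = 1 × 289 + 6  ⟹  6 = (1)·295 + (-1)·289
289 = 48 × 6 + 1  ⟹  1 = (-48)·295 + (49)·289
So (49)·289 ≡ 1 (mod 295), i.e. 289^(-1) ≡ 49 (mod 295).
Check: 289 × 49 = 14161 ≡ 1 (mod 295)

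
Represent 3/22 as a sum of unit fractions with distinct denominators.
1/8 + 1/88

Greedy algorithm:
3/22: ceiling(22/3) = 8, use 1/8
1/88: ceiling(88/1) = 88, use 1/88
Result: 3/22 = 1/8 + 1/88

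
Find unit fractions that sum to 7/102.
1/15 + 1/510

Greedy algorithm:
7/102: ceiling(102/7) = 15, use 1/15
1/510: ceiling(510/1) = 510, use 1/510
Result: 7/102 = 1/15 + 1/510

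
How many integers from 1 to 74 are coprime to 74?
36

74 = 2 × 37
φ(n) = n × ∏(1 - 1/p) for each prime p dividing n
φ(74) = 74 × (1 - 1/2) × (1 - 1/37) = 36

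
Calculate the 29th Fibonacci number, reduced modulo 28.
9

Matrix identity: Q^n = [[F_(n+1), F_n], [F_n, F_(n-1)]] with Q = [[1,1],[1,0]].
n = 29 = 11101₂. Square-and-multiply, entries mod 28:
Q^1 = [[1,1],[1,0]]
Q^3 = (Q^1)²·Q = [[3,2],[2,1]]
Q^7 = (Q^3)²·Q = [[21,13],[13,8]]
Q^14 = (Q^7)² = [[22,13],[13,9]]
Q^29 = (Q^14)²·Q = [[20,9],[9,11]]
F_29 mod 28 = Q^29[0][1] = 9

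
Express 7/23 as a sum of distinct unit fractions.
1/4 + 1/19 + 1/583 + 1/1019084

Greedy algorithm:
7/23: ceiling(23/7) = 4, use 1/4
5/92: ceiling(92/5) = 19, use 1/19
3/1748: ceiling(1748/3) = 583, use 1/583
1/1019084: ceiling(1019084/1) = 1019084, use 1/1019084
Result: 7/23 = 1/4 + 1/19 + 1/583 + 1/1019084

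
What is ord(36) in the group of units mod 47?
23

47 is prime, so ord(36) divides φ(47) = 46.
Divisors of 46: 1, 2, 23, 46.
Repeated squaring: 36^1 ≡ 36, 36^2 ≡ 27, 36^4 ≡ 24, 36^8 ≡ 12, 36^16 ≡ 3, 36^32 ≡ 9 (mod 47).
Test 36^d mod 47 for each divisor d in increasing order:
36^1 ≡ 36
36^2 ≡ 27
36^23 = 36^16·36^4·36^2·36^1 ≡ 1  ← first divisor giving 1
The order is 23.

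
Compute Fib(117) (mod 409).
406

Matrix identity: Q^n = [[F_(n+1), F_n], [F_n, F_(n-1)]] with Q = [[1,1],[1,0]].
n = 117 = 1110101₂. Square-and-multiply, entries mod 409:
Q^1 = [[1,1],[1,0]]
Q^3 = (Q^1)²·Q = [[3,2],[2,1]]
Q^7 = (Q^3)²·Q = [[21,13],[13,8]]
Q^14 = (Q^7)² = [[201,377],[377,233]]
Q^29 = (Q^14)²·Q = [[134,116],[116,18]]
Q^58 = (Q^29)² = [[328,45],[45,283]]
Q^117 = (Q^58)²·Q = [[89,406],[406,92]]
F_117 mod 409 = Q^117[0][1] = 406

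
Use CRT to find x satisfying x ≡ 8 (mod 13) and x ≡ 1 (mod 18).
73

Using Chinese Remainder Theorem:
M = 13 × 18 = 234
M1 = 18, M2 = 13
y1 = 18^(-1) mod 13 = 8
y2 = 13^(-1) mod 18 = 7
x = (8×18×8 + 1×13×7) mod 234 = 73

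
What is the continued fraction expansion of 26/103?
[0; 3, 1, 25]

Euclidean algorithm steps:
26 = 0 × 103 + 26
103 = 3 × 26 + 25
26 = 1 × 25 + 1
25 = 25 × 1 + 0
Continued fraction: [0; 3, 1, 25]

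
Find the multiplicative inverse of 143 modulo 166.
101

gcd(143, 166) = 1, so the inverse exists.
Extended Euclidean algorithm on (166, 143):
166 = 1 × 143 + 23  ⟹  23 = (1)·166 + (-1)·143
143 = 6 × 23 + 5  ⟹  5 = (-6)·166 + (7)·143
23 = 4 × 5 + 3  ⟹  3 = (25)·166 + (-29)·143
5 = 1 × 3 + 2  ⟹  2 = (-31)·166 + (36)·143
3 = 1 × 2 + 1  ⟹  1 = (56)·166 + (-65)·143
So (-65)·143 ≡ 1 (mod 166), i.e. 143^(-1) ≡ -65 ≡ 101 (mod 166).
Check: 143 × 101 = 14443 ≡ 1 (mod 166)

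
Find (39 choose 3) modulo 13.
0

Using Lucas' theorem:
Write n=39 and k=3 in base 13:
n in base 13: [3, 0]
k in base 13: [0, 3]
C(39,3) mod 13 = ∏ C(n_i, k_i) mod 13
Digit binomials (mod 13): C(3,0) = 1; C(0,3) = 0 (k_i > n_i)
Product: 1 × 0 = 0 ≡ 0 (mod 13)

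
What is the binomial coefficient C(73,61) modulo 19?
15

Using Lucas' theorem:
Write n=73 and k=61 in base 19:
n in base 19: [3, 16]
k in base 19: [3, 4]
C(73,61) mod 19 = ∏ C(n_i, k_i) mod 19
Digit binomials (mod 19): C(3,3) = 1; C(16,4) = 1820 ≡ 15
Product: 1 × 15 = 15 ≡ 15 (mod 19)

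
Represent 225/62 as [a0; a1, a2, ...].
[3; 1, 1, 1, 2, 3, 2]

Euclidean algorithm steps:
225 = 3 × 62 + 39
62 = 1 × 39 + 23
39 = 1 × 23 + 16
23 = 1 × 16 + 7
16 = 2 × 7 + 2
7 = 3 × 2 + 1
2 = 2 × 1 + 0
Continued fraction: [3; 1, 1, 1, 2, 3, 2]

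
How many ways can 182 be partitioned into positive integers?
819876908323

p(n) counts ways to write n as a sum of positive integers (order ignored).
Euler's pentagonal recurrence: p(k) = p(k-1) + p(k-2) - p(k-5) - p(k-7) + p(k-12) + p(k-15) - ... (offsets j(3j∓1)/2, signs ++--, p(0)=1, p(<0)=0).
DP table for k = 0..181: p(0)=1, p(1)=1, p(2)=2, p(3)=3, p(4)=5, p(5)=7, p(6)=11, p(7)=15, p(8)=22, p(9)=30, p(10)=42, p(11)=56, p(12)=77, p(13)=101, p(14)=135, p(15)=176, p(16)=231, p(17)=297, p(18)=385, p(19)=490, p(20)=627, p(21)=792, p(22)=1002, p(23)=1255, p(24)=1575, p(25)=1958, p(26)=2436, p(27)=3010, p(28)=3718, p(29)=4565, p(30)=5604, p(31)=6842, p(32)=8349, p(33)=10143, p(34)=12310, p(35)=14883, p(36)=17977, p(37)=21637, p(38)=26015, p(39)=31185, p(40)=37338, p(41)=44583, p(42)=53174, p(43)=63261, p(44)=75175, p(45)=89134, p(46)=105558, p(47)=124754, p(48)=147273, p(49)=173525, p(50)=204226, p(51)=239943, p(52)=281589, p(53)=329931, p(54)=386155, p(55)=451276, p(56)=526823, p(57)=614154, p(58)=715220, p(59)=831820, p(60)=966467, p(61)=1121505, p(62)=1300156, p(63)=1505499, p(64)=1741630, p(65)=2012558, p(66)=2323520, p(67)=2679689, p(68)=3087735, p(69)=3554345, p(70)=4087968, p(71)=4697205, p(72)=5392783, p(73)=6185689, p(74)=7089500, p(75)=8118264, p(76)=9289091, p(77)=10619863, p(78)=12132164, p(79)=13848650, p(80)=15796476, p(81)=18004327, p(82)=20506255, p(83)=23338469, p(84)=26543660, p(85)=30167357, p(86)=34262962, p(87)=38887673, p(88)=44108109, p(89)=49995925, p(90)=56634173, p(91)=64112359, p(92)=72533807, p(93)=82010177, p(94)=92669720, p(95)=104651419, p(96)=118114304, p(97)=133230930, p(98)=150198136, p(99)=169229875, p(100)=190569292, p(101)=214481126, p(102)=241265379, p(103)=271248950, p(104)=304801365, p(105)=342325709, p(106)=384276336, p(107)=431149389, p(108)=483502844, p(109)=541946240, p(110)=607163746, p(111)=679903203, p(112)=761002156, p(113)=851376628, p(114)=952050665, p(115)=1064144451, p(116)=1188908248, p(117)=1327710076, p(118)=1482074143, p(119)=1653668665, p(120)=1844349560, p(121)=2056148051, p(122)=2291320912, p(123)=2552338241, p(124)=2841940500, p(125)=3163127352, p(126)=3519222692, p(127)=3913864295, p(128)=4351078600, p(129)=4835271870, p(130)=5371315400, p(131)=5964539504, p(132)=6620830889, p(133)=7346629512, p(134)=8149040695, p(135)=9035836076, p(136)=10015581680, p(137)=11097645016, p(138)=12292341831, p(139)=13610949895, p(140)=15065878135, p(141)=16670689208, p(142)=18440293320, p(143)=20390982757, p(144)=22540654445, p(145)=24908858009, p(146)=27517052599, p(147)=30388671978, p(148)=33549419497, p(149)=37027355200, p(150)=40853235313, p(151)=45060624582, p(152)=49686288421, p(153)=54770336324, p(154)=60356673280, p(155)=66493182097, p(156)=73232243759, p(157)=80630964769, p(158)=88751778802, p(159)=97662728555, p(160)=107438159466, p(161)=118159068427, p(162)=129913904637, p(163)=142798995930, p(164)=156919475295, p(165)=172389800255, p(166)=189334822579, p(167)=207890420102, p(168)=228204732751, p(169)=250438925115, p(170)=274768617130, p(171)=301384802048, p(172)=330495499613, p(173)=362326859895, p(174)=397125074750, p(175)=435157697830, p(176)=476715857290, p(177)=522115831195, p(178)=571701605655, p(179)=625846753120, p(180)=684957390936, p(181)=749474411781.
Final step: p(182) = p(181) + p(180) - p(177) - p(175) + p(170) + p(167) - p(160) - p(156) + p(147) + p(142) - p(131) - p(125) + p(112) + p(105) - p(90) - p(82) + p(65) + p(56) - p(37) - p(27) + p(6)
= 749474411781 + 684957390936 - 522115831195 - 435157697830 + 274768617130 + 207890420102 - 107438159466 - 73232243759 + 30388671978 + 18440293320 - 5964539504 - 3163127352 + 761002156 + 342325709 - 56634173 - 20506255 + 2012558 + 526823 - 21637 - 3010 + 11
= 819876908323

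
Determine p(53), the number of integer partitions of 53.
329931

p(n) counts ways to write n as a sum of positive integers (order ignored).
Euler's pentagonal recurrence: p(k) = p(k-1) + p(k-2) - p(k-5) - p(k-7) + p(k-12) + p(k-15) - ... (offsets j(3j∓1)/2, signs ++--, p(0)=1, p(<0)=0).
DP table for k = 0..52: p(0)=1, p(1)=1, p(2)=2, p(3)=3, p(4)=5, p(5)=7, p(6)=11, p(7)=15, p(8)=22, p(9)=30, p(10)=42, p(11)=56, p(12)=77, p(13)=101, p(14)=135, p(15)=176, p(16)=231, p(17)=297, p(18)=385, p(19)=490, p(20)=627, p(21)=792, p(22)=1002, p(23)=1255, p(24)=1575, p(25)=1958, p(26)=2436, p(27)=3010, p(28)=3718, p(29)=4565, p(30)=5604, p(31)=6842, p(32)=8349, p(33)=10143, p(34)=12310, p(35)=14883, p(36)=17977, p(37)=21637, p(38)=26015, p(39)=31185, p(40)=37338, p(41)=44583, p(42)=53174, p(43)=63261, p(44)=75175, p(45)=89134, p(46)=105558, p(47)=124754, p(48)=147273, p(49)=173525, p(50)=204226, p(51)=239943, p(52)=281589.
Final step: p(53) = p(52) + p(51) - p(48) - p(46) + p(41) + p(38) - p(31) - p(27) + p(18) + p(13) - p(2)
= 281589 + 239943 - 147273 - 105558 + 44583 + 26015 - 6842 - 3010 + 385 + 101 - 2
= 329931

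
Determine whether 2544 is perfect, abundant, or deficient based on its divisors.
abundant

Proper divisors of 2544: sum = 1 + 2 + 3 + 4 + 6 + 8 + 12 + 16 + ... + 424 + 636 + 848 + 1272 (19 divisors) = 4152
Since 4152 > 2544, 2544 is abundant.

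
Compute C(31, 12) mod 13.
0

Using Lucas' theorem:
Write n=31 and k=12 in base 13:
n in base 13: [2, 5]
k in base 13: [0, 12]
C(31,12) mod 13 = ∏ C(n_i, k_i) mod 13
Digit binomials (mod 13): C(2,0) = 1; C(5,12) = 0 (k_i > n_i)
Product: 1 × 0 = 0 ≡ 0 (mod 13)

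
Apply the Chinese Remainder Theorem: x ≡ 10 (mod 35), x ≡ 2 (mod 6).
80

Using Chinese Remainder Theorem:
M = 35 × 6 = 210
M1 = 6, M2 = 35
y1 = 6^(-1) mod 35 = 6
y2 = 35^(-1) mod 6 = 5
x = (10×6×6 + 2×35×5) mod 210 = 80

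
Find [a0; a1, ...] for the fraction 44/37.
[1; 5, 3, 2]

Euclidean algorithm steps:
44 = 1 × 37 + 7
37 = 5 × 7 + 2
7 = 3 × 2 + 1
2 = 2 × 1 + 0
Continued fraction: [1; 5, 3, 2]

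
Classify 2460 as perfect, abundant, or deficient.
abundant

Proper divisors of 2460: sum = 1 + 2 + 3 + 4 + 5 + 6 + 10 + 12 + ... + 492 + 615 + 820 + 1230 (23 divisors) = 4596
Since 4596 > 2460, 2460 is abundant.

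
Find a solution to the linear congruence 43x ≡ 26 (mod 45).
x ≡ 32 (mod 45)

gcd(43, 45) = 1, which divides 26, so solutions exist.
Find 43^(-1) mod 45 by the extended Euclidean algorithm:
45 = 1 × 43 + 2  ⟹  2 = (1)·45 + (-1)·43
43 = 21 × 2 + 1  ⟹  1 = (-21)·45 + (22)·43
So (22)·43 ≡ 1 (mod 45), i.e. 43^(-1) ≡ 22 (mod 45).
x ≡ 22 × 26 = 572 ≡ 32 (mod 45).
Check: 43 × 32 = 1376 ≡ 26 (mod 45).
Unique solution: x ≡ 32 (mod 45)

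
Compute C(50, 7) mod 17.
16

Using Lucas' theorem:
Write n=50 and k=7 in base 17:
n in base 17: [2, 16]
k in base 17: [0, 7]
C(50,7) mod 17 = ∏ C(n_i, k_i) mod 17
Digit binomials (mod 17): C(2,0) = 1; C(16,7) = 11440 ≡ 16
Product: 1 × 16 = 16 ≡ 16 (mod 17)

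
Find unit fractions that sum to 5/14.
1/3 + 1/42

Greedy algorithm:
5/14: ceiling(14/5) = 3, use 1/3
1/42: ceiling(42/1) = 42, use 1/42
Result: 5/14 = 1/3 + 1/42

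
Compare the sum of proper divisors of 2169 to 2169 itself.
deficient

Proper divisors of 2169: sum = 1 + 3 + 9 + 241 + 723 = 977
Since 977 < 2169, 2169 is deficient.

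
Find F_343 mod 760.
77

Matrix identity: Q^n = [[F_(n+1), F_n], [F_n, F_(n-1)]] with Q = [[1,1],[1,0]].
n = 343 = 101010111₂. Square-and-multiply, entries mod 760:
Q^1 = [[1,1],[1,0]]
Q^2 = (Q^1)² = [[2,1],[1,1]]
Q^5 = (Q^2)²·Q = [[8,5],[5,3]]
Q^10 = (Q^5)² = [[89,55],[55,34]]
Q^21 = (Q^10)²·Q = [[231,306],[306,685]]
Q^42 = (Q^21)² = [[317,616],[616,461]]
Q^85 = (Q^42)²·Q = [[73,385],[385,448]]
Q^171 = (Q^85)²·Q = [[739,34],[34,705]]
Q^343 = (Q^171)²·Q = [[533,77],[77,456]]
F_343 mod 760 = Q^343[0][1] = 77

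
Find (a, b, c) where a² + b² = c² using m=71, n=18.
(4717, 2556, 5365)

Euclid's formula: a = m² - n², b = 2mn, c = m² + n²
m = 71, n = 18
a = 71² - 18² = 5041 - 324 = 4717
b = 2 × 71 × 18 = 2556
c = 71² + 18² = 5041 + 324 = 5365
Verification: 4717² + 2556² = 22250089 + 6533136 = 28783225 = 5365² ✓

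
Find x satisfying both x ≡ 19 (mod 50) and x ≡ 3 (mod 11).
69

Using Chinese Remainder Theorem:
M = 50 × 11 = 550
M1 = 11, M2 = 50
y1 = 11^(-1) mod 50 = 41
y2 = 50^(-1) mod 11 = 2
x = (19×11×41 + 3×50×2) mod 550 = 69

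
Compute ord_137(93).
68

137 is prime, so ord(93) divides φ(137) = 136.
Divisors of 136: 1, 2, 4, 8, 17, 34, 68, 136.
Repeated squaring: 93^1 ≡ 93, 93^2 ≡ 18, 93^4 ≡ 50, 93^8 ≡ 34, 93^16 ≡ 60, 93^32 ≡ 38, 93^64 ≡ 74, 93^128 ≡ 133 (mod 137).
Test 93^d mod 137 for each divisor d in increasing order:
93^1 ≡ 93
93^2 ≡ 18
93^4 ≡ 50
93^8 ≡ 34
93^17 = 93^16·93^1 ≡ 100
93^34 = 93^32·93^2 ≡ 136
93^68 = 93^64·93^4 ≡ 1  ← first divisor giving 1
The order is 68.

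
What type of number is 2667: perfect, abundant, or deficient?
deficient

Proper divisors of 2667: sum = 1 + 3 + 7 + 21 + 127 + 381 + 889 = 1429
Since 1429 < 2667, 2667 is deficient.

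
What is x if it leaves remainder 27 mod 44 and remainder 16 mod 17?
203

Using Chinese Remainder Theorem:
M = 44 × 17 = 748
M1 = 17, M2 = 44
y1 = 17^(-1) mod 44 = 13
y2 = 44^(-1) mod 17 = 12
x = (27×17×13 + 16×44×12) mod 748 = 203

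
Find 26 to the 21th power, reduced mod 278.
166

Repeated squaring. Binary of 21 = 10101.
26^1 ≡ 26 (mod 278); 26^2 ≡ 120 (mod 278); 26^4 ≡ 222 (mod 278); 26^8 ≡ 78 (mod 278); 26^16 ≡ 246 (mod 278)
26^21 = 26^1 × 26^4 × 26^16 ≡ 166 (mod 278)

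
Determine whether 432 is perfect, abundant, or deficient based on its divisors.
abundant

Proper divisors of 432: sum = 1 + 2 + 3 + 4 + 6 + 8 + 9 + 12 + ... + 72 + 108 + 144 + 216 (19 divisors) = 808
Since 808 > 432, 432 is abundant.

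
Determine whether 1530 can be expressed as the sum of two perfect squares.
3² + 39² (a=3, b=39)

Factorization: 1530 = 2 × 3^2 × 5 × 17
By Fermat: n is sum of two squares iff every prime p ≡ 3 (mod 4) appears to even power.
All primes ≡ 3 (mod 4) appear to even power.
Search a = 0, 1, 2, … for 1530 - a² a perfect square: first hit at a = 3: 1530 - 9 = 1521 = 39².
1530 = 3² + 39² = 9 + 1521 ✓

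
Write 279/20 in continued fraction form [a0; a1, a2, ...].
[13; 1, 19]

Euclidean algorithm steps:
279 = 13 × 20 + 19
20 = 1 × 19 + 1
19 = 19 × 1 + 0
Continued fraction: [13; 1, 19]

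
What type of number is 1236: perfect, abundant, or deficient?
abundant

Proper divisors of 1236: sum = 1 + 2 + 3 + 4 + 6 + 12 + 103 + 206 + 309 + 412 + 618 = 1676
Since 1676 > 1236, 1236 is abundant.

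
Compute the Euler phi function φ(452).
224

452 = 2^2 × 113
φ(n) = n × ∏(1 - 1/p) for each prime p dividing n
φ(452) = 452 × (1 - 1/2) × (1 - 1/113) = 224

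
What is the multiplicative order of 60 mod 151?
50

151 is prime, so ord(60) divides φ(151) = 150.
Divisors of 150: 1, 2, 3, 5, 6, 10, 15, 25, 30, 50, 75, 150.
Repeated squaring: 60^1 ≡ 60, 60^2 ≡ 127, 60^4 ≡ 123, 60^8 ≡ 29, 60^16 ≡ 86, 60^32 ≡ 148, 60^64 ≡ 9, 60^128 ≡ 81 (mod 151).
Test 60^d mod 151 for each divisor d in increasing order:
60^1 ≡ 60
60^2 ≡ 127
60^3 = 60^2·60^1 ≡ 70
60^5 = 60^4·60^1 ≡ 132
60^6 = 60^4·60^2 ≡ 68
60^10 = 60^8·60^2 ≡ 59
60^15 = 60^8·60^4·60^2·60^1 ≡ 87
60^25 = 60^16·60^8·60^1 ≡ 150
60^30 = 60^16·60^8·60^4·60^2 ≡ 19
60^50 = 60^32·60^16·60^2 ≡ 1  ← first divisor giving 1
The order is 50.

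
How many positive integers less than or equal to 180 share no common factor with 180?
48

180 = 2^2 × 3^2 × 5
φ(n) = n × ∏(1 - 1/p) for each prime p dividing n
φ(180) = 180 × (1 - 1/2) × (1 - 1/3) × (1 - 1/5) = 48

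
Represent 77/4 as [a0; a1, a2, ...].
[19; 4]

Euclidean algorithm steps:
77 = 19 × 4 + 1
4 = 4 × 1 + 0
Continued fraction: [19; 4]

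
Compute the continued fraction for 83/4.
[20; 1, 3]

Euclidean algorithm steps:
83 = 20 × 4 + 3
4 = 1 × 3 + 1
3 = 3 × 1 + 0
Continued fraction: [20; 1, 3]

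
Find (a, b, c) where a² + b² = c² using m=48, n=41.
(623, 3936, 3985)

Euclid's formula: a = m² - n², b = 2mn, c = m² + n²
m = 48, n = 41
a = 48² - 41² = 2304 - 1681 = 623
b = 2 × 48 × 41 = 3936
c = 48² + 41² = 2304 + 1681 = 3985
Verification: 623² + 3936² = 388129 + 15492096 = 15880225 = 3985² ✓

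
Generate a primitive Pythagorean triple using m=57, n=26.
(2573, 2964, 3925)

Euclid's formula: a = m² - n², b = 2mn, c = m² + n²
m = 57, n = 26
a = 57² - 26² = 3249 - 676 = 2573
b = 2 × 57 × 26 = 2964
c = 57² + 26² = 3249 + 676 = 3925
Verification: 2573² + 2964² = 6620329 + 8785296 = 15405625 = 3925² ✓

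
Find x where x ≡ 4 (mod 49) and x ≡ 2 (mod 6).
200

Using Chinese Remainder Theorem:
M = 49 × 6 = 294
M1 = 6, M2 = 49
y1 = 6^(-1) mod 49 = 41
y2 = 49^(-1) mod 6 = 1
x = (4×6×41 + 2×49×1) mod 294 = 200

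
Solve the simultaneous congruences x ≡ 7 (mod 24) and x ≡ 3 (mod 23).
463

Using Chinese Remainder Theorem:
M = 24 × 23 = 552
M1 = 23, M2 = 24
y1 = 23^(-1) mod 24 = 23
y2 = 24^(-1) mod 23 = 1
x = (7×23×23 + 3×24×1) mod 552 = 463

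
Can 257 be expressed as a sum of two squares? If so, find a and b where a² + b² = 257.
1² + 16² (a=1, b=16)

Factorization: 257 = 257
By Fermat: n is sum of two squares iff every prime p ≡ 3 (mod 4) appears to even power.
All primes ≡ 3 (mod 4) appear to even power.
Search a = 0, 1, 2, … for 257 - a² a perfect square: first hit at a = 1: 257 - 1 = 256 = 16².
257 = 1² + 16² = 1 + 256 ✓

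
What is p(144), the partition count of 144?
22540654445

p(n) counts ways to write n as a sum of positive integers (order ignored).
Euler's pentagonal recurrence: p(k) = p(k-1) + p(k-2) - p(k-5) - p(k-7) + p(k-12) + p(k-15) - ... (offsets j(3j∓1)/2, signs ++--, p(0)=1, p(<0)=0).
DP table for k = 0..143: p(0)=1, p(1)=1, p(2)=2, p(3)=3, p(4)=5, p(5)=7, p(6)=11, p(7)=15, p(8)=22, p(9)=30, p(10)=42, p(11)=56, p(12)=77, p(13)=101, p(14)=135, p(15)=176, p(16)=231, p(17)=297, p(18)=385, p(19)=490, p(20)=627, p(21)=792, p(22)=1002, p(23)=1255, p(24)=1575, p(25)=1958, p(26)=2436, p(27)=3010, p(28)=3718, p(29)=4565, p(30)=5604, p(31)=6842, p(32)=8349, p(33)=10143, p(34)=12310, p(35)=14883, p(36)=17977, p(37)=21637, p(38)=26015, p(39)=31185, p(40)=37338, p(41)=44583, p(42)=53174, p(43)=63261, p(44)=75175, p(45)=89134, p(46)=105558, p(47)=124754, p(48)=147273, p(49)=173525, p(50)=204226, p(51)=239943, p(52)=281589, p(53)=329931, p(54)=386155, p(55)=451276, p(56)=526823, p(57)=614154, p(58)=715220, p(59)=831820, p(60)=966467, p(61)=1121505, p(62)=1300156, p(63)=1505499, p(64)=1741630, p(65)=2012558, p(66)=2323520, p(67)=2679689, p(68)=3087735, p(69)=3554345, p(70)=4087968, p(71)=4697205, p(72)=5392783, p(73)=6185689, p(74)=7089500, p(75)=8118264, p(76)=9289091, p(77)=10619863, p(78)=12132164, p(79)=13848650, p(80)=15796476, p(81)=18004327, p(82)=20506255, p(83)=23338469, p(84)=26543660, p(85)=30167357, p(86)=34262962, p(87)=38887673, p(88)=44108109, p(89)=49995925, p(90)=56634173, p(91)=64112359, p(92)=72533807, p(93)=82010177, p(94)=92669720, p(95)=104651419, p(96)=118114304, p(97)=133230930, p(98)=150198136, p(99)=169229875, p(100)=190569292, p(101)=214481126, p(102)=241265379, p(103)=271248950, p(104)=304801365, p(105)=342325709, p(106)=384276336, p(107)=431149389, p(108)=483502844, p(109)=541946240, p(110)=607163746, p(111)=679903203, p(112)=761002156, p(113)=851376628, p(114)=952050665, p(115)=1064144451, p(116)=1188908248, p(117)=1327710076, p(118)=1482074143, p(119)=1653668665, p(120)=1844349560, p(121)=2056148051, p(122)=2291320912, p(123)=2552338241, p(124)=2841940500, p(125)=3163127352, p(126)=3519222692, p(127)=3913864295, p(128)=4351078600, p(129)=4835271870, p(130)=5371315400, p(131)=5964539504, p(132)=6620830889, p(133)=7346629512, p(134)=8149040695, p(135)=9035836076, p(136)=10015581680, p(137)=11097645016, p(138)=12292341831, p(139)=13610949895, p(140)=15065878135, p(141)=16670689208, p(142)=18440293320, p(143)=20390982757.
Final step: p(144) = p(143) + p(142) - p(139) - p(137) + p(132) + p(129) - p(122) - p(118) + p(109) + p(104) - p(93) - p(87) + p(74) + p(67) - p(52) - p(44) + p(27) + p(18)
= 20390982757 + 18440293320 - 13610949895 - 11097645016 + 6620830889 + 4835271870 - 2291320912 - 1482074143 + 541946240 + 304801365 - 82010177 - 38887673 + 7089500 + 2679689 - 281589 - 75175 + 3010 + 385
= 22540654445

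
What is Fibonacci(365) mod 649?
181

Matrix identity: Q^n = [[F_(n+1), F_n], [F_n, F_(n-1)]] with Q = [[1,1],[1,0]].
n = 365 = 101101101₂. Square-and-multiply, entries mod 649:
Q^1 = [[1,1],[1,0]]
Q^2 = (Q^1)² = [[2,1],[1,1]]
Q^5 = (Q^2)²·Q = [[8,5],[5,3]]
Q^11 = (Q^5)²·Q = [[144,89],[89,55]]
Q^22 = (Q^11)² = [[101,188],[188,562]]
Q^45 = (Q^22)²·Q = [[151,115],[115,36]]
Q^91 = (Q^45)²·Q = [[419,331],[331,88]]
Q^182 = (Q^91)² = [[211,375],[375,485]]
Q^365 = (Q^182)²·Q = [[283,181],[181,102]]
F_365 mod 649 = Q^365[0][1] = 181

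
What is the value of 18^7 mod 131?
47

Repeated squaring. Binary of 7 = 111.
18^1 ≡ 18 (mod 131); 18^2 ≡ 62 (mod 131); 18^4 ≡ 45 (mod 131)
18^7 = 18^1 × 18^2 × 18^4 ≡ 47 (mod 131)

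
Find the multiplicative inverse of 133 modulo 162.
67

gcd(133, 162) = 1, so the inverse exists.
Extended Euclidean algorithm on (162, 133):
162 = 1 × 133 + 29  ⟹  29 = (1)·162 + (-1)·133
133 = 4 × 29 + 17  ⟹  17 = (-4)·162 + (5)·133
29 = 1 × 17 + 12  ⟹  12 = (5)·162 + (-6)·133
17 = 1 × 12 + 5  ⟹  5 = (-9)·162 + (11)·133
12 = 2 × 5 + 2  ⟹  2 = (23)·162 + (-28)·133
5 = 2 × 2 + 1  ⟹  1 = (-55)·162 + (67)·133
So (67)·133 ≡ 1 (mod 162), i.e. 133^(-1) ≡ 67 (mod 162).
Check: 133 × 67 = 8911 ≡ 1 (mod 162)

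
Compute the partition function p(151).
45060624582

p(n) counts ways to write n as a sum of positive integers (order ignored).
Euler's pentagonal recurrence: p(k) = p(k-1) + p(k-2) - p(k-5) - p(k-7) + p(k-12) + p(k-15) - ... (offsets j(3j∓1)/2, signs ++--, p(0)=1, p(<0)=0).
DP table for k = 0..150: p(0)=1, p(1)=1, p(2)=2, p(3)=3, p(4)=5, p(5)=7, p(6)=11, p(7)=15, p(8)=22, p(9)=30, p(10)=42, p(11)=56, p(12)=77, p(13)=101, p(14)=135, p(15)=176, p(16)=231, p(17)=297, p(18)=385, p(19)=490, p(20)=627, p(21)=792, p(22)=1002, p(23)=1255, p(24)=1575, p(25)=1958, p(26)=2436, p(27)=3010, p(28)=3718, p(29)=4565, p(30)=5604, p(31)=6842, p(32)=8349, p(33)=10143, p(34)=12310, p(35)=14883, p(36)=17977, p(37)=21637, p(38)=26015, p(39)=31185, p(40)=37338, p(41)=44583, p(42)=53174, p(43)=63261, p(44)=75175, p(45)=89134, p(46)=105558, p(47)=124754, p(48)=147273, p(49)=173525, p(50)=204226, p(51)=239943, p(52)=281589, p(53)=329931, p(54)=386155, p(55)=451276, p(56)=526823, p(57)=614154, p(58)=715220, p(59)=831820, p(60)=966467, p(61)=1121505, p(62)=1300156, p(63)=1505499, p(64)=1741630, p(65)=2012558, p(66)=2323520, p(67)=2679689, p(68)=3087735, p(69)=3554345, p(70)=4087968, p(71)=4697205, p(72)=5392783, p(73)=6185689, p(74)=7089500, p(75)=8118264, p(76)=9289091, p(77)=10619863, p(78)=12132164, p(79)=13848650, p(80)=15796476, p(81)=18004327, p(82)=20506255, p(83)=23338469, p(84)=26543660, p(85)=30167357, p(86)=34262962, p(87)=38887673, p(88)=44108109, p(89)=49995925, p(90)=56634173, p(91)=64112359, p(92)=72533807, p(93)=82010177, p(94)=92669720, p(95)=104651419, p(96)=118114304, p(97)=133230930, p(98)=150198136, p(99)=169229875, p(100)=190569292, p(101)=214481126, p(102)=241265379, p(103)=271248950, p(104)=304801365, p(105)=342325709, p(106)=384276336, p(107)=431149389, p(108)=483502844, p(109)=541946240, p(110)=607163746, p(111)=679903203, p(112)=761002156, p(113)=851376628, p(114)=952050665, p(115)=1064144451, p(116)=1188908248, p(117)=1327710076, p(118)=1482074143, p(119)=1653668665, p(120)=1844349560, p(121)=2056148051, p(122)=2291320912, p(123)=2552338241, p(124)=2841940500, p(125)=3163127352, p(126)=3519222692, p(127)=3913864295, p(128)=4351078600, p(129)=4835271870, p(130)=5371315400, p(131)=5964539504, p(132)=6620830889, p(133)=7346629512, p(134)=8149040695, p(135)=9035836076, p(136)=10015581680, p(137)=11097645016, p(138)=12292341831, p(139)=13610949895, p(140)=15065878135, p(141)=16670689208, p(142)=18440293320, p(143)=20390982757, p(144)=22540654445, p(145)=24908858009, p(146)=27517052599, p(147)=30388671978, p(148)=33549419497, p(149)=37027355200, p(150)=40853235313.
Final step: p(151) = p(150) + p(149) - p(146) - p(144) + p(139) + p(136) - p(129) - p(125) + p(116) + p(111) - p(100) - p(94) + p(81) + p(74) - p(59) - p(51) + p(34) + p(25) - p(6)
= 40853235313 + 37027355200 - 27517052599 - 22540654445 + 13610949895 + 10015581680 - 4835271870 - 3163127352 + 1188908248 + 679903203 - 190569292 - 92669720 + 18004327 + 7089500 - 831820 - 239943 + 12310 + 1958 - 11
= 45060624582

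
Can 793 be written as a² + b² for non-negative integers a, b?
3² + 28² (a=3, b=28)

Factorization: 793 = 13 × 61
By Fermat: n is sum of two squares iff every prime p ≡ 3 (mod 4) appears to even power.
All primes ≡ 3 (mod 4) appear to even power.
Search a = 0, 1, 2, … for 793 - a² a perfect square: first hit at a = 3: 793 - 9 = 784 = 28².
793 = 3² + 28² = 9 + 784 ✓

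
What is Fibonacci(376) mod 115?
2

Matrix identity: Q^n = [[F_(n+1), F_n], [F_n, F_(n-1)]] with Q = [[1,1],[1,0]].
n = 376 = 101111000₂. Square-and-multiply, entries mod 115:
Q^1 = [[1,1],[1,0]]
Q^2 = (Q^1)² = [[2,1],[1,1]]
Q^5 = (Q^2)²·Q = [[8,5],[5,3]]
Q^11 = (Q^5)²·Q = [[29,89],[89,55]]
Q^23 = (Q^11)²·Q = [[23,22],[22,1]]
Q^47 = (Q^23)²·Q = [[46,93],[93,68]]
Q^94 = (Q^47)² = [[70,22],[22,48]]
Q^188 = (Q^94)² = [[94,66],[66,28]]
Q^376 = (Q^188)² = [[82,2],[2,80]]
F_376 mod 115 = Q^376[0][1] = 2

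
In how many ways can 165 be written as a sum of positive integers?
172389800255

p(n) counts ways to write n as a sum of positive integers (order ignored).
Euler's pentagonal recurrence: p(k) = p(k-1) + p(k-2) - p(k-5) - p(k-7) + p(k-12) + p(k-15) - ... (offsets j(3j∓1)/2, signs ++--, p(0)=1, p(<0)=0).
DP table for k = 0..164: p(0)=1, p(1)=1, p(2)=2, p(3)=3, p(4)=5, p(5)=7, p(6)=11, p(7)=15, p(8)=22, p(9)=30, p(10)=42, p(11)=56, p(12)=77, p(13)=101, p(14)=135, p(15)=176, p(16)=231, p(17)=297, p(18)=385, p(19)=490, p(20)=627, p(21)=792, p(22)=1002, p(23)=1255, p(24)=1575, p(25)=1958, p(26)=2436, p(27)=3010, p(28)=3718, p(29)=4565, p(30)=5604, p(31)=6842, p(32)=8349, p(33)=10143, p(34)=12310, p(35)=14883, p(36)=17977, p(37)=21637, p(38)=26015, p(39)=31185, p(40)=37338, p(41)=44583, p(42)=53174, p(43)=63261, p(44)=75175, p(45)=89134, p(46)=105558, p(47)=124754, p(48)=147273, p(49)=173525, p(50)=204226, p(51)=239943, p(52)=281589, p(53)=329931, p(54)=386155, p(55)=451276, p(56)=526823, p(57)=614154, p(58)=715220, p(59)=831820, p(60)=966467, p(61)=1121505, p(62)=1300156, p(63)=1505499, p(64)=1741630, p(65)=2012558, p(66)=2323520, p(67)=2679689, p(68)=3087735, p(69)=3554345, p(70)=4087968, p(71)=4697205, p(72)=5392783, p(73)=6185689, p(74)=7089500, p(75)=8118264, p(76)=9289091, p(77)=10619863, p(78)=12132164, p(79)=13848650, p(80)=15796476, p(81)=18004327, p(82)=20506255, p(83)=23338469, p(84)=26543660, p(85)=30167357, p(86)=34262962, p(87)=38887673, p(88)=44108109, p(89)=49995925, p(90)=56634173, p(91)=64112359, p(92)=72533807, p(93)=82010177, p(94)=92669720, p(95)=104651419, p(96)=118114304, p(97)=133230930, p(98)=150198136, p(99)=169229875, p(100)=190569292, p(101)=214481126, p(102)=241265379, p(103)=271248950, p(104)=304801365, p(105)=342325709, p(106)=384276336, p(107)=431149389, p(108)=483502844, p(109)=541946240, p(110)=607163746, p(111)=679903203, p(112)=761002156, p(113)=851376628, p(114)=952050665, p(115)=1064144451, p(116)=1188908248, p(117)=1327710076, p(118)=1482074143, p(119)=1653668665, p(120)=1844349560, p(121)=2056148051, p(122)=2291320912, p(123)=2552338241, p(124)=2841940500, p(125)=3163127352, p(126)=3519222692, p(127)=3913864295, p(128)=4351078600, p(129)=4835271870, p(130)=5371315400, p(131)=5964539504, p(132)=6620830889, p(133)=7346629512, p(134)=8149040695, p(135)=9035836076, p(136)=10015581680, p(137)=11097645016, p(138)=12292341831, p(139)=13610949895, p(140)=15065878135, p(141)=16670689208, p(142)=18440293320, p(143)=20390982757, p(144)=22540654445, p(145)=24908858009, p(146)=27517052599, p(147)=30388671978, p(148)=33549419497, p(149)=37027355200, p(150)=40853235313, p(151)=45060624582, p(152)=49686288421, p(153)=54770336324, p(154)=60356673280, p(155)=66493182097, p(156)=73232243759, p(157)=80630964769, p(158)=88751778802, p(159)=97662728555, p(160)=107438159466, p(161)=118159068427, p(162)=129913904637, p(163)=142798995930, p(164)=156919475295.
Final step: p(165) = p(164) + p(163) - p(160) - p(158) + p(153) + p(150) - p(143) - p(139) + p(130) + p(125) - p(114) - p(108) + p(95) + p(88) - p(73) - p(65) + p(48) + p(39) - p(20) - p(10)
= 156919475295 + 142798995930 - 107438159466 - 88751778802 + 54770336324 + 40853235313 - 20390982757 - 13610949895 + 5371315400 + 3163127352 - 952050665 - 483502844 + 104651419 + 44108109 - 6185689 - 2012558 + 147273 + 31185 - 627 - 42
= 172389800255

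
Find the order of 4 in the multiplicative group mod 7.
3

7 is prime, so ord(4) divides φ(7) = 6.
Divisors of 6: 1, 2, 3, 6.
Repeated squaring: 4^1 ≡ 4, 4^2 ≡ 2, 4^4 ≡ 4 (mod 7).
Test 4^d mod 7 for each divisor d in increasing order:
4^1 ≡ 4
4^2 ≡ 2
4^3 = 4^2·4^1 ≡ 1  ← first divisor giving 1
The order is 3.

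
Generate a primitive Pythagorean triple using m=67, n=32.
(3465, 4288, 5513)

Euclid's formula: a = m² - n², b = 2mn, c = m² + n²
m = 67, n = 32
a = 67² - 32² = 4489 - 1024 = 3465
b = 2 × 67 × 32 = 4288
c = 67² + 32² = 4489 + 1024 = 5513
Verification: 3465² + 4288² = 12006225 + 18386944 = 30393169 = 5513² ✓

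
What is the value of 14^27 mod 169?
14

Repeated squaring. Binary of 27 = 11011.
14^1 ≡ 14 (mod 169); 14^2 ≡ 27 (mod 169); 14^4 ≡ 53 (mod 169); 14^8 ≡ 105 (mod 169); 14^16 ≡ 40 (mod 169)
14^27 = 14^1 × 14^2 × 14^8 × 14^16 ≡ 14 (mod 169)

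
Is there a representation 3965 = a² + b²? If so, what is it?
11² + 62² (a=11, b=62)

Factorization: 3965 = 5 × 13 × 61
By Fermat: n is sum of two squares iff every prime p ≡ 3 (mod 4) appears to even power.
All primes ≡ 3 (mod 4) appear to even power.
Search a = 0, 1, 2, … for 3965 - a² a perfect square: first hit at a = 11: 3965 - 121 = 3844 = 62².
3965 = 11² + 62² = 121 + 3844 ✓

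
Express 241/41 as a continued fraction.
[5; 1, 7, 5]

Euclidean algorithm steps:
241 = 5 × 41 + 36
41 = 1 × 36 + 5
36 = 7 × 5 + 1
5 = 5 × 1 + 0
Continued fraction: [5; 1, 7, 5]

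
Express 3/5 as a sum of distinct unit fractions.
1/2 + 1/10

Greedy algorithm:
3/5: ceiling(5/3) = 2, use 1/2
1/10: ceiling(10/1) = 10, use 1/10
Result: 3/5 = 1/2 + 1/10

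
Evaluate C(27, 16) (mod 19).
0

Using Lucas' theorem:
Write n=27 and k=16 in base 19:
n in base 19: [1, 8]
k in base 19: [0, 16]
C(27,16) mod 19 = ∏ C(n_i, k_i) mod 19
Digit binomials (mod 19): C(1,0) = 1; C(8,16) = 0 (k_i > n_i)
Product: 1 × 0 = 0 ≡ 0 (mod 19)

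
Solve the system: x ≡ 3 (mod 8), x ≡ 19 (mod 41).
19

Using Chinese Remainder Theorem:
M = 8 × 41 = 328
M1 = 41, M2 = 8
y1 = 41^(-1) mod 8 = 1
y2 = 8^(-1) mod 41 = 36
x = (3×41×1 + 19×8×36) mod 328 = 19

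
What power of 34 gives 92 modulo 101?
48

Baby-step giant-step with step n = ⌈√101⌉ = 11.
Baby steps 34^j mod 101 (j:value) for j=0..10: 0:1, 1:34, 2:45, 3:15, 4:5, 5:69, 6:23, 7:75, 8:25, 9:42, 10:14.
Giant-step multiplier: 34^(-11) ≡ 34^(100-11) = 34^89 ≡ 94 (mod 101).
Giant steps γ_i = 92·94^i mod 101: γ_0=92, γ_1=63, γ_2=64, γ_3=57, γ_4=5 (in table at j=4).
x = i·n + j = 4·11 + 4 = 48.
Check: 34^48 ≡ 92 (mod 101).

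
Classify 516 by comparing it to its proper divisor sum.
abundant

Proper divisors of 516: sum = 1 + 2 + 3 + 4 + 6 + 12 + 43 + 86 + 129 + 172 + 258 = 716
Since 716 > 516, 516 is abundant.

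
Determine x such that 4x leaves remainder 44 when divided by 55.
x ≡ 11 (mod 55)

gcd(4, 55) = 1, which divides 44, so solutions exist.
Find 4^(-1) mod 55 by the extended Euclidean algorithm:
55 = 13 × 4 + 3  ⟹  3 = (1)·55 + (-13)·4
4 = 1 × 3 + 1  ⟹  1 = (-1)·55 + (14)·4
So (14)·4 ≡ 1 (mod 55), i.e. 4^(-1) ≡ 14 (mod 55).
x ≡ 14 × 44 = 616 ≡ 11 (mod 55).
Check: 4 × 11 = 44 ≡ 44 (mod 55).
Unique solution: x ≡ 11 (mod 55)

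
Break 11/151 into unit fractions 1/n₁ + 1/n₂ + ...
1/14 + 1/705 + 1/1490370

Greedy algorithm:
11/151: ceiling(151/11) = 14, use 1/14
3/2114: ceiling(2114/3) = 705, use 1/705
1/1490370: ceiling(1490370/1) = 1490370, use 1/1490370
Result: 11/151 = 1/14 + 1/705 + 1/1490370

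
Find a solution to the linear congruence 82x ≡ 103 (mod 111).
x ≡ 73 (mod 111)

gcd(82, 111) = 1, which divides 103, so solutions exist.
Find 82^(-1) mod 111 by the extended Euclidean algorithm:
111 = 1 × 82 + 29  ⟹  29 = (1)·111 + (-1)·82
82 = 2 × 29 + 24  ⟹  24 = (-2)·111 + (3)·82
29 = 1 × 24 + 5  ⟹  5 = (3)·111 + (-4)·82
24 = 4 × 5 + 4  ⟹  4 = (-14)·111 + (19)·82
5 = 1 × 4 + 1  ⟹  1 = (17)·111 + (-23)·82
So (-23)·82 ≡ 1 (mod 111), i.e. 82^(-1) ≡ -23 ≡ 88 (mod 111).
x ≡ 88 × 103 = 9064 ≡ 73 (mod 111).
Check: 82 × 73 = 5986 ≡ 103 (mod 111).
Unique solution: x ≡ 73 (mod 111)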